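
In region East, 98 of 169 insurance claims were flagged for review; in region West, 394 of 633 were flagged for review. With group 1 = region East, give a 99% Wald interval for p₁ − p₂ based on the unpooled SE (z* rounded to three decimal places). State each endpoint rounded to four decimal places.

(-0.1522, 0.0671)

p̂₁ = 98/169 = 0.57988, p̂₂ = 394/633 = 0.62243; p̂₁ − p̂₂ = -0.04255.
SE = √(0.001441532 + 0.000371264) = √0.001812796 = 0.042577.
For 99% confidence, z* = 2.576. Margin of error = 0.10968.
CI: -0.04255 ± 0.10968 = (-0.1522, 0.0671).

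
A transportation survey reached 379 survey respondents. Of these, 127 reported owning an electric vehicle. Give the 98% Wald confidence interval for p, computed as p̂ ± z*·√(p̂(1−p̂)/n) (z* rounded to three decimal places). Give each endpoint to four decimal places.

(0.2787, 0.3915)

The sample proportion is 127/379 = 0.33509.
SE = √(p̂(1−p̂)/n) = √(0.222805/379) = 0.024246.
z* = 2.326 at the 98% level.
Margin of error: 2.326 × 0.024246 = 0.05640.
Interval: 0.33509 ± 0.05640 → (0.2787, 0.3915).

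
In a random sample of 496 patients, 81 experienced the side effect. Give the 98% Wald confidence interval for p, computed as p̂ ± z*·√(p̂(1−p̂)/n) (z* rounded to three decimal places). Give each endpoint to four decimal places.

(0.1247, 0.2019)

p̂ = 81/496 = 0.16331.
SE = √(p̂(1−p̂)/n) = √(0.136637/496) = 0.016598.
z* = 2.326 at the 98% level.
Margin of error: 2.326 × 0.016598 = 0.03861.
So the interval runs from 0.1247 to 0.2019.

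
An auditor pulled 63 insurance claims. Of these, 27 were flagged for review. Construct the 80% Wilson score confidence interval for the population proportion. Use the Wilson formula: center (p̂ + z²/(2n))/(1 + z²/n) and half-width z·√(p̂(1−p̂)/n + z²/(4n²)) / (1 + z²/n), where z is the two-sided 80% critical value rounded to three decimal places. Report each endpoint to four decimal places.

(0.3515, 0.5093)

p̂ = 27/63 = 0.42857; z = 1.282, so z² = 1.643524.
Denominator 1 + z²/n = 1 + 1.643524/63 = 1.026088.
Center = (0.42857 + 0.013044)/1.026088 = 0.43039.
Radicand: p̂(1−p̂)/n + z²/(4n²) = 0.003887269 + 0.000103523 = 0.003990792.
Half-width = 1.282·√0.003990792/1.026088 = 0.07893.
So the interval runs from 0.3515 to 0.5093.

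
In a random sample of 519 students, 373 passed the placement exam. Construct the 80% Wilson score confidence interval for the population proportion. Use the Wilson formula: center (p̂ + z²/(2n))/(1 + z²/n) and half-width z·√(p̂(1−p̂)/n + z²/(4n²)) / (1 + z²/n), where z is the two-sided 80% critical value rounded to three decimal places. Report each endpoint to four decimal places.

p̂ = 373/519 = 0.71869; z = 1.282, so z² = 1.643524.
1 + z²/n = 1.003167.
Adjusted center: (0.71869 + z²/(2n))/1.003167 = 0.71800.
Radicand: p̂(1−p̂)/n + z²/(4n²) = 0.000389547 + 0.000001525 = 0.000391072.
Half-width = z·√(radicand)/denom = 1.282·0.019776/1.003167 = 0.02527.
So the interval runs from 0.6927 to 0.7433.

(0.6927, 0.7433)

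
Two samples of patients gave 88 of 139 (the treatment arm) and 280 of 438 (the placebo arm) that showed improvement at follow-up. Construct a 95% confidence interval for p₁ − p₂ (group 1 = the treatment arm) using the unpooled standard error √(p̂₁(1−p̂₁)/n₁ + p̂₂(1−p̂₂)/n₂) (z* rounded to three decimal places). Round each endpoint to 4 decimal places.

(-0.0981, 0.0857)

p̂₁ = 88/139 = 0.63309, p̂₂ = 280/438 = 0.63927; p̂₁ − p̂₂ = -0.00618.
SE = √(0.001671123 + 0.000526493) = √0.002197616 = 0.046879.
z* = 1.960 at the 95% level. Margin of error = 0.09188.
So the interval runs from -0.0981 to 0.0857.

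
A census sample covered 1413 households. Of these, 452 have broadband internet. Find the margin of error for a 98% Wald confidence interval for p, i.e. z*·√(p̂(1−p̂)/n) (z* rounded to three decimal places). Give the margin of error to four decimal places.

ME = 0.0289

With x = 452 successes in n = 1413, p̂ = 0.31989.
SE = √(p̂(1−p̂)/n) = √(0.217559/1413) = 0.012408.
z* = 2.326 at the 98% level.
Margin of error = z*·SE = 2.326 × 0.012408 = 0.0289.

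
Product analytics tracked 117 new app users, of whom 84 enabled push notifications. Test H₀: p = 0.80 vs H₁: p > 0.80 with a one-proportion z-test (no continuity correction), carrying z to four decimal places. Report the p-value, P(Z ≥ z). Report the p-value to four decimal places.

p-value = 0.9867

With x = 84 successes in n = 117, p̂ = 0.71795.
Under H₀, SE = √(p₀(1−p₀)/n) = √(0.80·0.20/117) = √0.001367521 = 0.036980.
z = (p̂ − p₀)/SE = (84/117 − 0.80)/0.036980 ≈ -2.2188.
From the standard normal, P(Z ≥ z) = 0.9867.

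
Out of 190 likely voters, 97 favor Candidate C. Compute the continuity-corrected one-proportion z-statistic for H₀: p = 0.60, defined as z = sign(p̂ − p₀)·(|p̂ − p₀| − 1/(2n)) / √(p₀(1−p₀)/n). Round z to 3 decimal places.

Sample proportion p̂ = 97/190 = 0.51053. p̂ − p₀ = -0.089474.
Continuity correction 1/(2n) = 1/380 = 0.002632.
Corrected numerator: |-0.089474| − 0.002632 = 0.086842.
Null standard error: √(0.60·0.40/190) = √0.001263158 = 0.035541.
z = (−)0.086842/0.035541 = -2.443.

z = -2.443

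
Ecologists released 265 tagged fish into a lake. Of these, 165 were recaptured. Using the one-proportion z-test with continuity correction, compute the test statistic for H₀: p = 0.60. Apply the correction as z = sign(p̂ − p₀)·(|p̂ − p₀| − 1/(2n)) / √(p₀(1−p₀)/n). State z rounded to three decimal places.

With x = 165 successes in n = 265, p̂ = 0.62264. p̂ − p₀ = 0.022642.
Continuity correction 1/(2n) = 1/530 = 0.001887.
Corrected numerator: |0.022642| − 0.001887 = 0.020755.
Null standard error: √(0.60·0.40/265) = √0.000905660 = 0.030094.
z = +0.020755/0.030094 = 0.690.

z = 0.690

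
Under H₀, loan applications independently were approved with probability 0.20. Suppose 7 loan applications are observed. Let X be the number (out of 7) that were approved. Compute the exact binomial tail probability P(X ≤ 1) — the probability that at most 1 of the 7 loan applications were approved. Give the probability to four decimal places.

X is binomial with n = 7 and p = 0.20.
P(X ≤ 1) = C(7,0)·0.20^0·0.80^7 + C(7,1)·0.20^1·0.80^6.
= 0.209715 + 0.367002 = 0.5767.

P = 0.5767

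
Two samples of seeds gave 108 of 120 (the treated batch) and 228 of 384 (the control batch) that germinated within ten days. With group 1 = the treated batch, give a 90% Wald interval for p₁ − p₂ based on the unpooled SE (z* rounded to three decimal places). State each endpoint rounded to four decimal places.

p̂₁ = 0.90000, p̂₂ = 0.59375, so the observed difference is 0.30625.
SE = √(0.000750000 + 0.000628153) = √0.001378153 = 0.037123.
z* = 1.645 at the 90% level. Margin = 1.645·0.037123 = 0.06107.
So the interval runs from 0.2452 to 0.3673.

(0.2452, 0.3673)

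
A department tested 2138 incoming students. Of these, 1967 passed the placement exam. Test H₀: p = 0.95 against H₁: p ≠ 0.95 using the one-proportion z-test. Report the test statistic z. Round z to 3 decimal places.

With x = 1967 successes in n = 2138, p̂ = 0.92002.
SE₀ = √(0.95·0.05/2138) = 0.004713.
Test statistic: z = -0.02998/0.004713 = -6.361.

z = -6.361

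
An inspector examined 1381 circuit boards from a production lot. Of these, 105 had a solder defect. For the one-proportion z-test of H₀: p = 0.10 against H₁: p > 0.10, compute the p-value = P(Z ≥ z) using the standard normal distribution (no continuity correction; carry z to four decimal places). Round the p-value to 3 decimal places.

p-value = 0.999

The sample proportion is 105/1381 = 0.07603.
SE₀ = √(0.10·0.90/1381) = 0.008073.
Test statistic (full precision, shown to 4 dp): z = (105/1381 − 0.10)/SE₀ ≈ -2.9690.
From the standard normal, P(Z ≥ z) = 0.999.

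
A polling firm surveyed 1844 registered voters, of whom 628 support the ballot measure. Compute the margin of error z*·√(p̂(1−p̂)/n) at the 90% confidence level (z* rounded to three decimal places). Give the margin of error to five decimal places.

ME = 0.01815

With x = 628 successes in n = 1844, p̂ = 0.34056.
SE(p̂) = √(0.34056·0.65944/1844) = 0.011036.
For 90% confidence, z* = 1.645.
Margin of error = z*·SE = 1.645 × 0.011036 = 0.01815.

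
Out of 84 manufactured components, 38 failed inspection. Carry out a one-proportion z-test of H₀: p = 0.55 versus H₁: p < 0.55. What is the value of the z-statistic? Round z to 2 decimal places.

z = -1.80

With x = 38 successes in n = 84, p̂ = 0.45238.
SE₀ = √(0.55·0.45/84) = 0.054281.
z = (p̂ − p₀)/SE = (0.45238 − 0.55)/0.054281 = -1.80.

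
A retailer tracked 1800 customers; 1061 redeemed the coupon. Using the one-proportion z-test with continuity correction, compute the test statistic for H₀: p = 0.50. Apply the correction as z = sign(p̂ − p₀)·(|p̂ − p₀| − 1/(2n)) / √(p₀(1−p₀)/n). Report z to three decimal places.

Sample proportion p̂ = 1061/1800 = 0.58944. p̂ − p₀ = 0.089444.
1/(2n) = 0.000278.
Corrected numerator: |0.089444| − 0.000278 = 0.089166.
Under H₀, SE = √(p₀(1−p₀)/n) = √(0.50·0.50/1800) = √0.000138889 = 0.011785.
z = (+)0.089166/0.011785 = 7.566.

z = 7.566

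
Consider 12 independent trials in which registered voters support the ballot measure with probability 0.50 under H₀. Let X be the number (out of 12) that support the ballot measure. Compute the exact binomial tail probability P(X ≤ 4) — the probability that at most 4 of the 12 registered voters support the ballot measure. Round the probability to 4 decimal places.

P = 0.1938

X ~ Binomial(n=12, p=0.50).
P(X ≤ 4) = Σ_{j=0}^{4} C(12,j)·0.50^j·0.50^{12−j}.
= 0.000244 + 0.002930 + 0.016113 + 0.053711 + 0.120850 = 0.1938.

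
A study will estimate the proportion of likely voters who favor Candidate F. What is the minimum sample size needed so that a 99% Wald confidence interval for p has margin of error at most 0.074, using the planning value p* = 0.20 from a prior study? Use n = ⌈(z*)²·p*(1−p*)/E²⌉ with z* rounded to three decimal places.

For 99% confidence, z* = 2.576.
p*(1−p*) = 0.1600.
Required n before rounding: 6.635776 × 0.1600 / 0.074² = 193.887.
Rounding up, n = 194.

n = 194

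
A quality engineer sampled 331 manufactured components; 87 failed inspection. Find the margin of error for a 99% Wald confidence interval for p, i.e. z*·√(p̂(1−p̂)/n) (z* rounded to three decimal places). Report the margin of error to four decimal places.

p̂ = 87/331 = 0.26284.
SE = √(p̂(1−p̂)/n) = √(0.193755/331) = 0.024194.
The 99% critical value is z* = 2.576.
ME = 2.576·0.024194 = 0.0623.

ME = 0.0623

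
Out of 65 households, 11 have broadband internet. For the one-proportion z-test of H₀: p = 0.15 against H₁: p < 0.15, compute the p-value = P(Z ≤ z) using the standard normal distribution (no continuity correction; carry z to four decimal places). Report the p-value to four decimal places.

p-value = 0.6679

With x = 11 successes in n = 65, p̂ = 0.16923.
SE₀ = √(0.15·0.85/65) = 0.044289.
Test statistic (full precision, shown to 4 dp): z = (11/65 − 0.15)/SE₀ ≈ 0.4342.
p-value = P(Z ≤ z) with z = 0.4342 → 0.6679.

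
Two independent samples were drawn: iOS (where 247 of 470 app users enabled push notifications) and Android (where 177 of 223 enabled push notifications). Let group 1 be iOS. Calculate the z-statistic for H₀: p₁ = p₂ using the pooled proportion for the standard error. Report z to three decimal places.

Sample proportions: p̂₁ = 247/470 = 0.52553 and p̂₂ = 177/223 = 0.79372.
Pooled p̂ = (247+177)/(470+223) = 424/693 = 0.61183.
SE = √[p̂(1−p̂)(1/n₁+1/n₂)] = √[0.61183·0.38817·(1/470+1/223)] ≈ 0.039627.
z = -0.26819/0.039627 = -6.768.

z = -6.768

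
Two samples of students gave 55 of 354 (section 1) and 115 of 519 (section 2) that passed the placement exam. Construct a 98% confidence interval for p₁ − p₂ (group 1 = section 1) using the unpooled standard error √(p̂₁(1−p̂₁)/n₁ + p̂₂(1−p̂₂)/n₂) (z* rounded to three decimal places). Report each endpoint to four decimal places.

p̂₁ = 0.15537, p̂₂ = 0.22158, so the observed difference is -0.06621.
SE = √(0.000370701 + 0.000332336) = √0.000703037 = 0.026515.
The 98% critical value is z* = 2.326. Margin of error = 0.06167.
So the interval runs from -0.1279 to -0.0045.

(-0.1279, -0.0045)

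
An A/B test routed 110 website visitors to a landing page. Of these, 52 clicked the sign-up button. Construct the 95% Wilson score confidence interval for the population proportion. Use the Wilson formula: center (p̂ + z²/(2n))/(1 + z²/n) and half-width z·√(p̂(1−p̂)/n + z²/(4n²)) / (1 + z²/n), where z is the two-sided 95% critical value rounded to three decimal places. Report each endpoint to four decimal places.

(0.3819, 0.5654)

Here p̂ = 52/110 = 0.47273 and z = 1.960 (z² = 3.841600).
1 + z²/n = 1.034924.
Center = (0.47273 + 0.017462)/1.034924 = 0.47365.
Radicand: p̂(1−p̂)/n + z²/(4n²) = 0.002265965 + 0.000079372 = 0.002345337.
Half-width = z·√(radicand)/denom = 1.960·0.048429/1.034924 = 0.09172.
Interval: 0.47365 ± 0.09172 → (0.3819, 0.5654).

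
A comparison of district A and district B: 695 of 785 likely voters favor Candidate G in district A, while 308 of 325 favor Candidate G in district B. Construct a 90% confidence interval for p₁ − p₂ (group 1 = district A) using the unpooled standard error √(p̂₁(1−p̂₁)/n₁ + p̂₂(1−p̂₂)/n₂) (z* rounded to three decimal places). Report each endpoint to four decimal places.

p̂₁ = 695/785 = 0.88535, p̂₂ = 308/325 = 0.94769; p̂₁ − p̂₂ = -0.06234.
Unpooled SE = √(p̂₁(1−p̂₁)/n₁ + p̂₂(1−p̂₂)/n₂) = √(0.000129306 + 0.000152528) = 0.016788.
The 90% critical value is z* = 1.645. Margin of error = 0.02762.
CI: -0.06234 ± 0.02762 = (-0.0900, -0.0347).

(-0.0900, -0.0347)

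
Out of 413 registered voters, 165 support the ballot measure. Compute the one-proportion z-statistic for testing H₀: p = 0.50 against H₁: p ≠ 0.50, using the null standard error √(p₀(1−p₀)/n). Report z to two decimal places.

z = -4.08

Sample proportion p̂ = 165/413 = 0.39952.
Under H₀, SE = √(p₀(1−p₀)/n) = √(0.50·0.50/413) = √0.000605327 = 0.024603.
z = (p̂ − p₀)/SE = (0.39952 − 0.50)/0.024603 = -4.08.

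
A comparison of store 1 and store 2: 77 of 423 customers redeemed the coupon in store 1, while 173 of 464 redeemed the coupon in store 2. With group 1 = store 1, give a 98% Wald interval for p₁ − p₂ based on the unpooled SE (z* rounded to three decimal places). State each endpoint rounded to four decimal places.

p̂₁ = 77/423 = 0.18203, p̂₂ = 173/464 = 0.37284; p̂₁ − p̂₂ = -0.19081.
Unpooled SE = √(p̂₁(1−p̂₁)/n₁ + p̂₂(1−p̂₂)/n₂) = √(0.000352002 + 0.000503947) = 0.029257.
For 98% confidence, z* = 2.326. Margin = 2.326·0.029257 = 0.06805.
CI: -0.19081 ± 0.06805 = (-0.2589, -0.1228).

(-0.2589, -0.1228)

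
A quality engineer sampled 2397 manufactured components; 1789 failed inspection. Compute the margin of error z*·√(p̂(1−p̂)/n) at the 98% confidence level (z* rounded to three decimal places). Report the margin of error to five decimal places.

ME = 0.02067

Sample proportion p̂ = 1789/2397 = 0.74635.
SE = √(p̂(1−p̂)/n) = √(0.189312/2397) = 0.008887.
The 98% critical value is z* = 2.326.
Margin of error = z*·SE = 2.326 × 0.008887 = 0.02067.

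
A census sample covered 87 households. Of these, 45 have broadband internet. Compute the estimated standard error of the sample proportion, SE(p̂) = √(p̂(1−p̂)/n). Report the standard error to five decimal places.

The sample proportion is 45/87 = 0.51724.
p̂(1−p̂) = 0.249703.
SE = √(0.249703/87) = √0.002870149 = 0.05357.

SE = 0.05357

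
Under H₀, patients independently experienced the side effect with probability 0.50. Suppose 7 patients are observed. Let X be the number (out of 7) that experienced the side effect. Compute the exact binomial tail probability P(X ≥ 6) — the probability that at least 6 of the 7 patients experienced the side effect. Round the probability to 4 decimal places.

X is binomial with n = 7 and p = 0.50.
P(X ≥ 6) = C(7,6)·0.50^6·0.50^1 + C(7,7)·0.50^7·0.50^0.
= 0.054688 + 0.007812 = 0.0625.

P = 0.0625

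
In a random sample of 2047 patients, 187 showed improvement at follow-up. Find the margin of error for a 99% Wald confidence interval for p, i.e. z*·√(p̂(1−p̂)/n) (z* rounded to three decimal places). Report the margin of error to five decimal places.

p̂ = 187/2047 = 0.09135.
Standard error of p̂: √(0.083008/2047) = √0.000040551 = 0.006368.
z* = 2.576 at the 99% level.
ME = 2.576·0.006368 = 0.01640.

ME = 0.01640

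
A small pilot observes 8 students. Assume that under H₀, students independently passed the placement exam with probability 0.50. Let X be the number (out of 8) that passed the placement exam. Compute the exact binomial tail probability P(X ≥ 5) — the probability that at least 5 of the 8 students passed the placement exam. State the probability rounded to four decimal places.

P = 0.3633

X is binomial with n = 8 and p = 0.50.
P(X ≥ 5) = C(8,5)·0.50^5·0.50^3 + C(8,6)·0.50^6·0.50^2 + C(8,7)·0.50^7·0.50^1 + C(8,8)·0.50^8·0.50^0.
= 0.218750 + 0.109375 + 0.031250 + 0.003906 = 0.3633.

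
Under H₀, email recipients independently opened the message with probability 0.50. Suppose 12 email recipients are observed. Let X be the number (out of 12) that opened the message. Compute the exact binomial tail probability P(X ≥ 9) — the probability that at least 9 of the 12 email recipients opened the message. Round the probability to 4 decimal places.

X ~ Binomial(n=12, p=0.50).
P(X ≥ 9) = C(12,9)·0.50^9·0.50^3 + C(12,10)·0.50^10·0.50^2 + C(12,11)·0.50^11·0.50^1 + C(12,12)·0.50^12·0.50^0.
= 0.053711 + 0.016113 + 0.002930 + 0.000244 = 0.0730.

P = 0.0730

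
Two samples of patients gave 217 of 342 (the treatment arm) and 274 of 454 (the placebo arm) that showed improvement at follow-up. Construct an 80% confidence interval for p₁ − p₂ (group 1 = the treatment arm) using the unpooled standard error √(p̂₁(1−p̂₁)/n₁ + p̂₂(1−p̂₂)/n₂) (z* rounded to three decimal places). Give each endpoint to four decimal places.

p̂₁ = 0.63450, p̂₂ = 0.60352, so the observed difference is 0.03098.
Unpooled SE = √(p̂₁(1−p̂₁)/n₁ + p̂₂(1−p̂₂)/n₂) = √(0.000678096 + 0.000527054) = 0.034715.
The 80% critical value is z* = 1.282. Margin of error = 0.04450.
Interval: 0.03098 ± 0.04450 → (-0.0135, 0.0755).

(-0.0135, 0.0755)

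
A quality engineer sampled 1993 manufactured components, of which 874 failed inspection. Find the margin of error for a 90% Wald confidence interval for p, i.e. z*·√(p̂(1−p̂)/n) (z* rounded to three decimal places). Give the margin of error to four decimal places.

With x = 874 successes in n = 1993, p̂ = 0.43853.
Standard error of p̂: √(0.246222/1993) = √0.000123543 = 0.011115.
z* = 1.645 at the 90% level.
Margin of error = z*·SE = 1.645 × 0.011115 = 0.0183.

ME = 0.0183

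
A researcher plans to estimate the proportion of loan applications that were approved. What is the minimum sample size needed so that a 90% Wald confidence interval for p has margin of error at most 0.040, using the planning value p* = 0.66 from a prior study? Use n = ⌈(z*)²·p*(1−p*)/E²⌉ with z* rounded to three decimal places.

For 90% confidence, z* = 1.645.
p*(1−p*) = 0.66·0.34 = 0.2244.
(z*)²·p*(1−p*)/E² = 2.706025·0.2244/0.001600 = 379.520.
Rounding up, n = 380.

n = 380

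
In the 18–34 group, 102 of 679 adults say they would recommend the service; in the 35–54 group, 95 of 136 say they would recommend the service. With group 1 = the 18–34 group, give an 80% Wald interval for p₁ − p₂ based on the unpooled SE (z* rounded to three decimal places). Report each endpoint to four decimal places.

p̂₁ = 102/679 = 0.15022, p̂₂ = 95/136 = 0.69853; p̂₁ − p̂₂ = -0.54831.
Unpooled SE = √(p̂₁(1−p̂₁)/n₁ + p̂₂(1−p̂₂)/n₂) = √(0.000188004 + 0.001548427) = 0.041671.
For 80% confidence, z* = 1.282. Margin of error = 0.05342.
So the interval runs from -0.6017 to -0.4949.

(-0.6017, -0.4949)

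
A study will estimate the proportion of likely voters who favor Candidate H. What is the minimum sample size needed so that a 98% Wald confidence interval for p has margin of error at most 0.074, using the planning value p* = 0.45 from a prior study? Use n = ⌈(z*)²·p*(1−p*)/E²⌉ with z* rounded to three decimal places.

The 98% critical value is z* = 2.326.
p*(1−p*) = 0.2475.
Required n before rounding: 5.410276 × 0.2475 / 0.074² = 244.529.
⌈244.529⌉ = 245.

n = 245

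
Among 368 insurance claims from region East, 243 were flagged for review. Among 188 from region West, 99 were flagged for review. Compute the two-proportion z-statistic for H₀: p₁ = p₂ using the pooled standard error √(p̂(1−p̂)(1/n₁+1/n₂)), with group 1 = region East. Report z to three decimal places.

p̂₁ = 243/368 = 0.66033, p̂₂ = 99/188 = 0.52660.
Pooling: p̂ = 342/556 = 0.61511.
SE = √[p̂(1−p̂)(1/n₁+1/n₂)] = √[0.61511·0.38489·(1/368+1/188)] ≈ 0.043619.
z = 0.13373/0.043619 = 3.066.

z = 3.066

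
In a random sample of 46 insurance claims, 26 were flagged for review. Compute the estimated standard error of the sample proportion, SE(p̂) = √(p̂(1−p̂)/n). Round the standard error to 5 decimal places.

The sample proportion is 26/46 = 0.56522.
p̂(1−p̂) = 0.56522·0.43478 = 0.245746.
SE = √(0.245746/46) = √0.005342304 = 0.07309.

SE = 0.07309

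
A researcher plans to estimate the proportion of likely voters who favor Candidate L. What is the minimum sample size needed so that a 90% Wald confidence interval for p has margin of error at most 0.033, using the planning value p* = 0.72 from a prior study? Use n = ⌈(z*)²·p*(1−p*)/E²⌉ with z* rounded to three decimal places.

n = 501

For 90% confidence, z* = 1.645.
p*(1−p*) = 0.2016.
Required n before rounding: 2.706025 × 0.2016 / 0.033² = 500.950.
Rounding up, n = 501.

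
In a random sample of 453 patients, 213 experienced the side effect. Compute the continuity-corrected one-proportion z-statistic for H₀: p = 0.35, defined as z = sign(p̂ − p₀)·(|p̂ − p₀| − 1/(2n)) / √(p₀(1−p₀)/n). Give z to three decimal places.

z = 5.314

With x = 213 successes in n = 453, p̂ = 0.47020. p̂ − p₀ = 0.120199.
1/(2n) = 0.001104.
Corrected numerator: |0.120199| − 0.001104 = 0.119095.
Null standard error: √(0.35·0.65/453) = √0.000502208 = 0.022410.
z = +0.119095/0.022410 = 5.314.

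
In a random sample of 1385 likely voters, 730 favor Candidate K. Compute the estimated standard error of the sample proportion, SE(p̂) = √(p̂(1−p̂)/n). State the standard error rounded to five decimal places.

Sample proportion p̂ = 730/1385 = 0.52708.
p̂(1−p̂) = 0.249267.
Dividing by n and taking the root: √0.000179976 = 0.01342.

SE = 0.01342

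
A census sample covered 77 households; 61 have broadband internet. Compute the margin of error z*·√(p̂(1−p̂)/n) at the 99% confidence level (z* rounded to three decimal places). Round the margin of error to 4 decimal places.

ME = 0.1191

Sample proportion p̂ = 61/77 = 0.79221.
SE = √(p̂(1−p̂)/n) = √(0.164615/77) = 0.046237.
For 99% confidence, z* = 2.576.
ME = 2.576·0.046237 = 0.1191.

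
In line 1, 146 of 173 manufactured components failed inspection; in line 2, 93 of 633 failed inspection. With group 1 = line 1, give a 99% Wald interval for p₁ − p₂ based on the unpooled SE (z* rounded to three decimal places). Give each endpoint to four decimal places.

(0.6172, 0.7768)

p̂₁ = 146/173 = 0.84393, p̂₂ = 93/633 = 0.14692; p̂₁ − p̂₂ = 0.69701.
Unpooled SE = √(p̂₁(1−p̂₁)/n₁ + p̂₂(1−p̂₂)/n₂) = √(0.000761339 + 0.000198000) = 0.030973.
For 99% confidence, z* = 2.576. Margin = 2.576·0.030973 = 0.07979.
So the interval runs from 0.6172 to 0.7768.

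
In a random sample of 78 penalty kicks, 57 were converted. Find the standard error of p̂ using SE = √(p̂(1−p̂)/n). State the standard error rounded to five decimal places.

SE = 0.05022

Sample proportion p̂ = 57/78 = 0.73077.
p̂(1−p̂) = 0.73077·0.26923 = 0.196745.
Dividing by n and taking the root: √0.002522372 = 0.05022.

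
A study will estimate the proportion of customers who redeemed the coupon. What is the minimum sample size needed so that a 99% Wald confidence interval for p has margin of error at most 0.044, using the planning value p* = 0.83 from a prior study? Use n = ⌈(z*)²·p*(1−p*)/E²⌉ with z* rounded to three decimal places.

The 99% critical value is z* = 2.576.
p*(1−p*) = 0.83·0.17 = 0.1411.
Required n before rounding: 6.635776 × 0.1411 / 0.044² = 483.630.
⌈483.630⌉ = 484.

n = 484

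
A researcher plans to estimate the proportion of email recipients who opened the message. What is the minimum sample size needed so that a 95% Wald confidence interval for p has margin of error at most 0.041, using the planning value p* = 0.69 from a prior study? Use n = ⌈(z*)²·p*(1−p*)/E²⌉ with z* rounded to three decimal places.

z* = 1.960 at the 95% level.
p*(1−p*) = 0.69·0.31 = 0.2139.
Required n before rounding: 3.841600 × 0.2139 / 0.041² = 488.827.
Rounding up, n = 489.

n = 489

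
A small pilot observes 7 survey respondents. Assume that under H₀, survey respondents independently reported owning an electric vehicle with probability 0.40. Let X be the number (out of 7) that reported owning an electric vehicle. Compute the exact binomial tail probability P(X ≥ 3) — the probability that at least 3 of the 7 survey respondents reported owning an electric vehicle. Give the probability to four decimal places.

P = 0.5801

X is binomial with n = 7 and p = 0.40.
P(X ≥ 3) = Σ_{j=3}^{7} C(7,j)·0.40^j·0.60^{7−j}.
= 0.290304 + 0.193536 + 0.077414 + 0.017203 + 0.001638 = 0.5801.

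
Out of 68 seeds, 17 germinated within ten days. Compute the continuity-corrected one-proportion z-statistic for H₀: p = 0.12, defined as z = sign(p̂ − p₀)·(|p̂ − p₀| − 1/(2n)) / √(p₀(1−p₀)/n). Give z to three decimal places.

z = 3.112

p̂ = 17/68 = 0.25000. p̂ − p₀ = 0.130000.
1/(2n) = 0.007353.
Corrected numerator: |0.130000| − 0.007353 = 0.122647.
Under H₀, SE = √(p₀(1−p₀)/n) = √(0.12·0.88/68) = √0.001552941 = 0.039407.
z = +0.122647/0.039407 = 3.112.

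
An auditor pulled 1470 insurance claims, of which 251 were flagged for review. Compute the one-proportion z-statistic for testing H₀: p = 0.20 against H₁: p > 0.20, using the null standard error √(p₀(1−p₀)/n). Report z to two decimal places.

z = -2.80

With x = 251 successes in n = 1470, p̂ = 0.17075.
Under H₀, SE = √(p₀(1−p₀)/n) = √(0.20·0.80/1470) = √0.000108844 = 0.010433.
z = (p̂ − p₀)/SE = (0.17075 − 0.20)/0.010433 = -2.80.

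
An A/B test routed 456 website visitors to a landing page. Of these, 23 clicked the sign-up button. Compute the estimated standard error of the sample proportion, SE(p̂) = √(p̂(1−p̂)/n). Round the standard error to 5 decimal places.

With x = 23 successes in n = 456, p̂ = 0.05044.
p̂(1−p̂) = 0.047896.
SE = √(0.047896/456) = √0.000105035 = 0.01025.

SE = 0.01025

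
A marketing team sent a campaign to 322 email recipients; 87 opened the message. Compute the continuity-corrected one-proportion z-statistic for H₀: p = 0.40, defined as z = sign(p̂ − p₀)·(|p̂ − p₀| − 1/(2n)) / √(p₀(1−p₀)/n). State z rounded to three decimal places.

The sample proportion is 87/322 = 0.27019. p̂ − p₀ = -0.129814.
Continuity correction 1/(2n) = 1/644 = 0.001553.
Corrected numerator: |-0.129814| − 0.001553 = 0.128261.
Null standard error: √(0.40·0.60/322) = √0.000745342 = 0.027301.
z = −0.128261/0.027301 = -4.698.

z = -4.698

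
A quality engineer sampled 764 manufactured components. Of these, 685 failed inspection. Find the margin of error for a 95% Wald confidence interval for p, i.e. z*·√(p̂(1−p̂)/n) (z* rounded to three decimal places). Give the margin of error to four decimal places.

ME = 0.0216

With x = 685 successes in n = 764, p̂ = 0.89660.
Standard error of p̂: √(0.092711/764) = √0.000121349 = 0.011016.
The 95% critical value is z* = 1.960.
Margin of error = z*·SE = 1.960 × 0.011016 = 0.0216.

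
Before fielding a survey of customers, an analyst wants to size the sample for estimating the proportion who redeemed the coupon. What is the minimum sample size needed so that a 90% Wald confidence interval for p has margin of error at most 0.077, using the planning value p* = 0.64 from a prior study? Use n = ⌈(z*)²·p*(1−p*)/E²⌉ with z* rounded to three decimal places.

z* = 1.645 at the 90% level.
p*(1−p*) = 0.64·0.36 = 0.2304.
Required n before rounding: 2.706025 × 0.2304 / 0.077² = 105.156.
Rounding up, n = 106.

n = 106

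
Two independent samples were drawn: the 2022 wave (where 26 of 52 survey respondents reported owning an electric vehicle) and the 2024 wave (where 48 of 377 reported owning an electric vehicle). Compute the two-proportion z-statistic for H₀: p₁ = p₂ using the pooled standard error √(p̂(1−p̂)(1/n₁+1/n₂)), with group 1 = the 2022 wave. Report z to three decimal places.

Sample proportions: p̂₁ = 26/52 = 0.50000 and p̂₂ = 48/377 = 0.12732.
Pooled p̂ = (26+48)/(52+377) = 74/429 = 0.17249.
Pooled SE = √[0.1427399·0.02188329] ≈ 0.055889.
z = (p̂₁ − p̂₂)/SE = (0.50000 − 0.12732)/0.055889 = 0.37268/0.055889 = 6.668.

z = 6.668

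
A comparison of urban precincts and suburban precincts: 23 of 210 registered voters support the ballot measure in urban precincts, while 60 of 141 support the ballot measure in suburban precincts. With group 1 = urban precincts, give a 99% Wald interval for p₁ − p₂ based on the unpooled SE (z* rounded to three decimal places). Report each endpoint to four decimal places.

(-0.4368, -0.1952)

p̂₁ = 23/210 = 0.10952, p̂₂ = 60/141 = 0.42553; p̂₁ − p̂₂ = -0.31601.
Unpooled SE = √(p̂₁(1−p̂₁)/n₁ + p̂₂(1−p̂₂)/n₂) = √(0.000464421 + 0.001733720) = 0.046884.
For 99% confidence, z* = 2.576. Margin = 2.576·0.046884 = 0.12077.
So the interval runs from -0.4368 to -0.1952.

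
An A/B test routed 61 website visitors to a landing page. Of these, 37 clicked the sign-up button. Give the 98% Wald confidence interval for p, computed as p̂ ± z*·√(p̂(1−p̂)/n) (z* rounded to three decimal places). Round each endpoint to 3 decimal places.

With x = 37 successes in n = 61, p̂ = 0.60656.
Standard error of p̂: √(0.238646/61) = √0.003912222 = 0.062548.
z* = 2.326 at the 98% level.
Margin = 2.326·0.062548 = 0.14549.
CI: 0.60656 ± 0.14549 = (0.461, 0.752).

(0.461, 0.752)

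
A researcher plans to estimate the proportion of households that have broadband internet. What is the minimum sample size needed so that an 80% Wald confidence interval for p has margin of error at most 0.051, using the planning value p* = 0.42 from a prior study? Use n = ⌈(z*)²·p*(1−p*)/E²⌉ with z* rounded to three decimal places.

For 80% confidence, z* = 1.282.
p*(1−p*) = 0.2436.
Required n before rounding: 1.643524 × 0.2436 / 0.051² = 153.926.
⌈153.926⌉ = 154.

n = 154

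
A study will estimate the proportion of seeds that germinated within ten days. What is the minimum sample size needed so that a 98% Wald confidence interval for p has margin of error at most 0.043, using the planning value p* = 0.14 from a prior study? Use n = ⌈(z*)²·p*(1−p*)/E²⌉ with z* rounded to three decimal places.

z* = 2.326 at the 98% level.
p*(1−p*) = 0.1204.
(z*)²·p*(1−p*)/E² = 5.410276·0.1204/0.001849 = 352.297.
Rounding up, n = 353.

n = 353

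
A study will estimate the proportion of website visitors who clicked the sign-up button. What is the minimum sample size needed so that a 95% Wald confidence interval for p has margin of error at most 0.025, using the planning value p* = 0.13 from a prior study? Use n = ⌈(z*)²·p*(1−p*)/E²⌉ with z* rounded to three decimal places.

For 95% confidence, z* = 1.960.
p*(1−p*) = 0.1131.
Required n before rounding: 3.841600 × 0.1131 / 0.025² = 695.176.
⌈695.176⌉ = 696.

n = 696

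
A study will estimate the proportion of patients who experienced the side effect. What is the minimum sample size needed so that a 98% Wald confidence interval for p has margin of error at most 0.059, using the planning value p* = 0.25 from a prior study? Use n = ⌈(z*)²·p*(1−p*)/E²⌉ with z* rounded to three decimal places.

For 98% confidence, z* = 2.326.
p*(1−p*) = 0.25·0.75 = 0.1875.
(z*)²·p*(1−p*)/E² = 5.410276·0.1875/0.003481 = 291.418.
⌈291.418⌉ = 292.

n = 292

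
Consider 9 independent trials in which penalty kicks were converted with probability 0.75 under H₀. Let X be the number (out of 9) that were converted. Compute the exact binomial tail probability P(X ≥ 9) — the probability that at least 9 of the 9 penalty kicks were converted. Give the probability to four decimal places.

X is binomial with n = 9 and p = 0.75.
P(X ≥ 9) = C(9,9)·0.75^9·0.25^0.
= 0.075085 = 0.0751.

P = 0.0751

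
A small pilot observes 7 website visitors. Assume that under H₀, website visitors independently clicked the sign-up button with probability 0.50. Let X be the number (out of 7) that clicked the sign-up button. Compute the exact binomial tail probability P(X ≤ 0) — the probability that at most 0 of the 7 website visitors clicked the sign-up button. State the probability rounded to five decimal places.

X is binomial with n = 7 and p = 0.50.
P(X ≤ 0) = C(7,0)·0.50^0·0.50^7.
= 0.007812 = 0.00781.

P = 0.00781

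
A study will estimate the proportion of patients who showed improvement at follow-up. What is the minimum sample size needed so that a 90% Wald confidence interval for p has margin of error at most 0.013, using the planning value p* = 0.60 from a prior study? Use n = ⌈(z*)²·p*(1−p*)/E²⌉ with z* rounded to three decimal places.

The 90% critical value is z* = 1.645.
p*(1−p*) = 0.60·0.40 = 0.2400.
(z*)²·p*(1−p*)/E² = 2.706025·0.2400/0.000169 = 3842.876.
Rounding up, n = 3843.

n = 3843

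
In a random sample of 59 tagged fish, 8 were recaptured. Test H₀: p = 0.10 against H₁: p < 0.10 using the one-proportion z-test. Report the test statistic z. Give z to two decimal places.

z = 0.91

With x = 8 successes in n = 59, p̂ = 0.13559.
SE₀ = √(0.10·0.90/59) = 0.039057.
z = (0.13559 − 0.10)/0.039057 = 0.03559/0.039057 = 0.91.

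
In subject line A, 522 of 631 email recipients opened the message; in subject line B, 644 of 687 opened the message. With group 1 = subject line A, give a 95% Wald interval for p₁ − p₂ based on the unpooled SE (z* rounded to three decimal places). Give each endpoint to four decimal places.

(-0.1448, -0.0755)

p̂₁ = 0.82726, p̂₂ = 0.93741, so the observed difference is -0.11015.
SE = √(0.000226469 + 0.000085405) = √0.000311874 = 0.017660.
z* = 1.960 at the 95% level. Margin = 1.960·0.017660 = 0.03461.
Interval: -0.11015 ± 0.03461 → (-0.1448, -0.0755).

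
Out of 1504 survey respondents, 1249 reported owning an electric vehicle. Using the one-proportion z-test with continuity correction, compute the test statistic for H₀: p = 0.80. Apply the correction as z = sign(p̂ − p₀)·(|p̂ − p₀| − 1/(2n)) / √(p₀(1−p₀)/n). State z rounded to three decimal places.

p̂ = 1249/1504 = 0.83045. p̂ − p₀ = 0.030452.
1/(2n) = 0.000332.
Corrected numerator: |0.030452| − 0.000332 = 0.030120.
SE₀ = √(0.80·0.20/1504) = 0.010314.
z = (+)0.030120/0.010314 = 2.920.

z = 2.920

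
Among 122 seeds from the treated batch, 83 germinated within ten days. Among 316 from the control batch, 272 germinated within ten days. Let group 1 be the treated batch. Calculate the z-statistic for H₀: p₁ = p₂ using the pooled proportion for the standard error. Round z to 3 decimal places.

z = -4.319

p̂₁ = 83/122 = 0.68033, p̂₂ = 272/316 = 0.86076.
Pooled p̂ = (83+272)/(122+316) = 355/438 = 0.81050.
SE = √[p̂(1−p̂)(1/n₁+1/n₂)] = √[0.81050·0.18950·(1/122+1/316)] ≈ 0.041773.
z = (p̂₁ − p̂₂)/SE = (0.68033 − 0.86076)/0.041773 = -0.18043/0.041773 = -4.319.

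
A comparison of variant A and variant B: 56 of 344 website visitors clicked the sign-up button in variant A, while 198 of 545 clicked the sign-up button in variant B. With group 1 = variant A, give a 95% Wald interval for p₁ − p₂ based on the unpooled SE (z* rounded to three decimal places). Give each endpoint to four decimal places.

p̂₁ = 0.16279, p̂₂ = 0.36330, so the observed difference is -0.20051.
SE = √(0.000396192 + 0.000424429) = √0.000820621 = 0.028646.
z* = 1.960 at the 95% level. Margin of error = 0.05615.
CI: -0.20051 ± 0.05615 = (-0.2567, -0.1444).

(-0.2567, -0.1444)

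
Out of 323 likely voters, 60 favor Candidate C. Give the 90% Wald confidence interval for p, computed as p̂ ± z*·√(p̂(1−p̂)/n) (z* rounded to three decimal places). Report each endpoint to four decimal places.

The sample proportion is 60/323 = 0.18576.
SE(p̂) = √(0.18576·0.81424/323) = 0.021640.
z* = 1.645 at the 90% level.
Margin of error: 1.645 × 0.021640 = 0.03560.
Interval: 0.18576 ± 0.03560 → (0.1502, 0.2214).

(0.1502, 0.2214)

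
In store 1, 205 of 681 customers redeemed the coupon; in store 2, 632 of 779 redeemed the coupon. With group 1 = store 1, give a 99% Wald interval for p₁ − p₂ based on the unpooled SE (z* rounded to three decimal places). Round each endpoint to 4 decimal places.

(-0.5682, -0.4524)

p̂₁ = 0.30103, p̂₂ = 0.81130, so the observed difference is -0.51027.
SE = √(0.000308972 + 0.000196527) = √0.000505499 = 0.022483.
The 99% critical value is z* = 2.576. Margin = 2.576·0.022483 = 0.05792.
Interval: -0.51027 ± 0.05792 → (-0.5682, -0.4524).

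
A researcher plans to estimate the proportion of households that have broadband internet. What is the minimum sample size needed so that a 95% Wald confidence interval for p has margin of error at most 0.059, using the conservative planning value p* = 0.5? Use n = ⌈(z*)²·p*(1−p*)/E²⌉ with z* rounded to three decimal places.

The 95% critical value is z* = 1.960.
p*(1−p*) = 0.50·0.50 = 0.2500.
Required n before rounding: 3.841600 × 0.2500 / 0.059² = 275.898.
⌈275.898⌉ = 276.

n = 276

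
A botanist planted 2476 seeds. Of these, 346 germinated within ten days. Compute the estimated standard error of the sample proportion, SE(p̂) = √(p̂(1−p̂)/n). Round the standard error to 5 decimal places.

SE = 0.00697

With x = 346 successes in n = 2476, p̂ = 0.13974.
p̂(1−p̂) = 0.120213.
Dividing by n and taking the root: √0.000048551 = 0.00697.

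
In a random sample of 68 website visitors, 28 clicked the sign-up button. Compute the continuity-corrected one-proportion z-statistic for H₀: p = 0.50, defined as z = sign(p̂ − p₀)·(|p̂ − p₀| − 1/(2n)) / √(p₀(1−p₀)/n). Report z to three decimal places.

The sample proportion is 28/68 = 0.41176. p̂ − p₀ = -0.088235.
Continuity correction 1/(2n) = 1/136 = 0.007353.
Corrected numerator: |-0.088235| − 0.007353 = 0.080882.
Null standard error: √(0.50·0.50/68) = √0.003676471 = 0.060634.
z = (−)0.080882/0.060634 = -1.334.

z = -1.334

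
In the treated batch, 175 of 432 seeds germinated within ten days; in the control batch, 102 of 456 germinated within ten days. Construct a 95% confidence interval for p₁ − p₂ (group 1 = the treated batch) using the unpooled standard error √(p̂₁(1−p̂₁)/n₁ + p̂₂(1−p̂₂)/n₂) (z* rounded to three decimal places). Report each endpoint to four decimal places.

(0.1214, 0.2415)

p̂₁ = 0.40509, p̂₂ = 0.22368, so the observed difference is 0.18141.
SE = √(0.000557853 + 0.000380810) = √0.000938663 = 0.030638.
z* = 1.960 at the 95% level. Margin of error = 0.06005.
CI: 0.18141 ± 0.06005 = (0.1214, 0.2415).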